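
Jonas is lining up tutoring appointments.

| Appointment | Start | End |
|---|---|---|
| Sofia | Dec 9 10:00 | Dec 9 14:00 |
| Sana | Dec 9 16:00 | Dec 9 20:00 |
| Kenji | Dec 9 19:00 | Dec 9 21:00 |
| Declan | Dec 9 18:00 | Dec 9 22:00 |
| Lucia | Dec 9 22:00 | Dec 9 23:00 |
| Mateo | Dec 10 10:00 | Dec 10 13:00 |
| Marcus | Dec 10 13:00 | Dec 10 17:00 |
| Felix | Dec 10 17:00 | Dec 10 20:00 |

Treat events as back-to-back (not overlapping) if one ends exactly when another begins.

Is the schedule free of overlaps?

No

Sorted by start: Sofia, Sana, Declan, Kenji, Lucia, Mateo, Marcus, Felix.
Sana starts after Sofia ends, so nothing later overlaps Sofia either.
Declan starts before Sana ends → Sana and Declan overlap.
That's a conflict, so the schedule is not conflict-free.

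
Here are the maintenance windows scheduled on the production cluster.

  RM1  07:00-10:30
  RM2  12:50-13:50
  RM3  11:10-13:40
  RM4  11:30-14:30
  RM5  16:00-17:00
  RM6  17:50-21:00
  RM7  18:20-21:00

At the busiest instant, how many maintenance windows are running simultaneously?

Walk through starts and ends in time order (an end at T is processed before a start at T):
07:00 start RM1 → 1
10:30 end RM1 → 0
11:10 start RM3 → 1
11:30 start RM4 → 2
12:50 start RM2 → 3
13:40 end RM3 → 2
13:50 end RM2 → 1
14:30 end RM4 → 0
16:00 start RM5 → 1
17:00 end RM5 → 0
17:50 start RM6 → 1
18:20 start RM7 → 2
21:00 end RM6 → 1
21:00 end RM7 → 0
Peak is 3, at 12:50 (RM2, RM3, RM4).

3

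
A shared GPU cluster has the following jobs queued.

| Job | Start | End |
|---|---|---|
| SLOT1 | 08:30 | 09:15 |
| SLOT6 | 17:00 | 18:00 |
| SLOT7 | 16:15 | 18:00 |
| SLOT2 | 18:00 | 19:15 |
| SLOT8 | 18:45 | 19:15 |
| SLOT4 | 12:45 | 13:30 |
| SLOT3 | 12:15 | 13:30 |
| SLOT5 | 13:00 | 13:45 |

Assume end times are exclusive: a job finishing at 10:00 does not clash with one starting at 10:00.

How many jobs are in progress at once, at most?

Sort all start/end points and keep a running count:
08:30 start SLOT1 → 1
09:15 end SLOT1 → 0
12:15 start SLOT3 → 1
12:45 start SLOT4 → 2
13:00 start SLOT5 → 3
13:30 end SLOT3 → 2
13:30 end SLOT4 → 1
13:45 end SLOT5 → 0
16:15 start SLOT7 → 1
17:00 start SLOT6 → 2
18:00 end SLOT6 → 1
18:00 end SLOT7 → 0
18:00 start SLOT2 → 1
18:45 start SLOT8 → 2
19:15 end SLOT2 → 1
19:15 end SLOT8 → 0
Peak is 3, at 13:00 (SLOT3, SLOT4, SLOT5).

3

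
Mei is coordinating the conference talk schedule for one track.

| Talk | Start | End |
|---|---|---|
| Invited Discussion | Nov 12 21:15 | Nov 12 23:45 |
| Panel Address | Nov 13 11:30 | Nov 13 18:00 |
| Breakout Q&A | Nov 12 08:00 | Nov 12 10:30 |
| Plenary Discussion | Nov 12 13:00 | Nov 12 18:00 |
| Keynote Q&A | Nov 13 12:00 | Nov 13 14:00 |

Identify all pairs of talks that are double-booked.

Keynote Q&A & Panel Address

Check each pair: they overlap iff neither finishes before the other starts.
Sorted by start: Breakout Q&A, Plenary Discussion, Invited Discussion, Panel Address, Keynote Q&A.
Plenary Discussion starts after Breakout Q&A ends — done with Breakout Q&A.
Invited Discussion starts after Plenary Discussion ends — done with Plenary Discussion.
Panel Address starts after Invited Discussion ends — done with Invited Discussion.
Keynote Q&A starts before Panel Address ends → Panel Address and Keynote Q&A overlap.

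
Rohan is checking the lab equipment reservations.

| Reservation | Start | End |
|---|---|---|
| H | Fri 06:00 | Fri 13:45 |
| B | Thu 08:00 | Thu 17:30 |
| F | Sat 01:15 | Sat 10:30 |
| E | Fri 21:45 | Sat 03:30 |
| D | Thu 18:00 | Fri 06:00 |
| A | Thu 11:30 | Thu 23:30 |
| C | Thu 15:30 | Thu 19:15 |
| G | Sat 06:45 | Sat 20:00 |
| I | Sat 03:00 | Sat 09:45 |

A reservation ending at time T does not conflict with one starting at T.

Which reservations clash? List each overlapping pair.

Check each pair: they overlap iff neither finishes before the other starts.
Sorted by start: B, A, C, D, H, E, F, I, G.
A starts before B ends → B and A overlap.
C starts before B ends → B and C overlap.
D starts after B ends, so B has no further overlaps.
C starts before A ends → A and C overlap.
D starts before A ends → A and D overlap.
H starts after A ends, so A has no further overlaps.
D starts before C ends → C and D overlap.
H starts after C ends, so C has no further overlaps.
H starts exactly when D ends (back-to-back, no overlap), so D has no further overlaps.
E starts after H ends, so H has no further overlaps.
F starts before E ends → E and F overlap.
I starts before E ends → E and I overlap.
G starts after E ends.
I starts before F ends → F and I overlap.
G starts before F ends → F and G overlap.
G starts before I ends → I and G overlap.

A & B, A & C, A & D, B & C, C & D, E & F, E & I, F & G, F & I, G & I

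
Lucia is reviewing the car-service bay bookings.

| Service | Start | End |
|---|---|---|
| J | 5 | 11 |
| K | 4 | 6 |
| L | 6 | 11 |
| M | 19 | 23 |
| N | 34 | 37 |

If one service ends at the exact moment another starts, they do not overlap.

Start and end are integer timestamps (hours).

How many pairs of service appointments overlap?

Sorted by start: K, J, L, M, N.
J starts before K ends → K and J overlap.
L starts exactly when K ends (back-to-back, no overlap) — done with K.
L starts before J ends → J and L overlap.
M starts after J ends — done with J.
M starts after L ends — done with L.
N starts after M ends.
Overlapping pairs: J & K, J & L — 2 in total.

2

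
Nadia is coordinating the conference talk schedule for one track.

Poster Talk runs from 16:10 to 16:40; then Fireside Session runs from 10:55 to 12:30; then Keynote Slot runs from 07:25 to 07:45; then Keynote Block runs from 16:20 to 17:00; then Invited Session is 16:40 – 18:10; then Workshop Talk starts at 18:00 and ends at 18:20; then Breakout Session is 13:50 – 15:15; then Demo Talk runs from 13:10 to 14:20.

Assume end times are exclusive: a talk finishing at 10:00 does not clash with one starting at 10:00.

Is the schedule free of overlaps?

No

Sorted by start: Keynote Slot, Fireside Session, Demo Talk, Breakout Session, Poster Talk, Keynote Block, Invited Session, Workshop Talk.
Fireside Session starts after Keynote Slot ends, so nothing later overlaps Keynote Slot either.
Demo Talk starts after Fireside Session ends, so nothing later overlaps Fireside Session either.
Breakout Session starts before Demo Talk ends → Demo Talk and Breakout Session overlap.
That's a conflict, so the schedule is not conflict-free.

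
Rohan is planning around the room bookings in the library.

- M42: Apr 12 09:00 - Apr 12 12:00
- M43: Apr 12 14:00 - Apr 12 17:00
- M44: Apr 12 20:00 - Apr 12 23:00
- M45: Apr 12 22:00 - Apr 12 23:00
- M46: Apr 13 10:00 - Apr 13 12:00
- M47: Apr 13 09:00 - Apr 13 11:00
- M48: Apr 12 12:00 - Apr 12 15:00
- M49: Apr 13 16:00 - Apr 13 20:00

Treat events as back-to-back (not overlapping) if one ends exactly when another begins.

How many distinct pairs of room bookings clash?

3

Sorted by start: M42, M48, M43, M44, M45, M47, M46, M49.
M48 starts exactly when M42 ends (back-to-back, no overlap) — done with M42.
M43 starts before M48 ends → M48 and M43 overlap.
M44 starts after M48 ends — done with M48.
M44 starts after M43 ends — done with M43.
M45 starts before M44 ends → M44 and M45 overlap.
M47 starts after M44 ends — done with M44.
M47 starts after M45 ends — done with M45.
M46 starts before M47 ends → M47 and M46 overlap.
M49 starts after M47 ends.
M49 starts after M46 ends.
Overlapping pairs: M43 & M48, M44 & M45, M46 & M47 — 3 in total.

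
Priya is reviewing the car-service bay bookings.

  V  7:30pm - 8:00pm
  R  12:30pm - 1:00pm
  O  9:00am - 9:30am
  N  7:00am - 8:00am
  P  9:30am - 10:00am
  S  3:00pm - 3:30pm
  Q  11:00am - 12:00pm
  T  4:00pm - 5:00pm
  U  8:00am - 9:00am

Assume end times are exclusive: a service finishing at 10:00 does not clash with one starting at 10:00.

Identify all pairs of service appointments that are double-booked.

none

Two intervals overlap when each starts before the other ends.
Sorted by start: N, U, O, P, Q, R, S, T, V.
U starts exactly when N ends (back-to-back, no overlap) — done with N.
O starts exactly when U ends (back-to-back, no overlap) — done with U.
P starts exactly when O ends (back-to-back, no overlap) — done with O.
Q starts after P ends — done with P.
R starts after Q ends — done with Q.
S starts after R ends — done with R.
T starts after S ends — done with S.
V starts after T ends.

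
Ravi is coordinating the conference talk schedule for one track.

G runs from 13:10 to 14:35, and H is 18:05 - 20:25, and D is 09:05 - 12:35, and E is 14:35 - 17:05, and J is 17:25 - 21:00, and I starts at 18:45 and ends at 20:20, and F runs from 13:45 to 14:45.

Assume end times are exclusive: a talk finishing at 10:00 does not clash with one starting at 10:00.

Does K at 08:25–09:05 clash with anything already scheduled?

No — it doesn't clash with anything

D: starts 09:05 at or after K ends 09:05 → clear.
G: starts 13:10 at or after K ends 09:05 → clear.
F: starts 13:45 at or after K ends 09:05 → clear.
E: starts 14:35 at or after K ends 09:05 → clear.
J: starts 17:25 at or after K ends 09:05 → clear.
H: starts 18:05 at or after K ends 09:05 → clear.
I: starts 18:45 at or after K ends 09:05 → clear.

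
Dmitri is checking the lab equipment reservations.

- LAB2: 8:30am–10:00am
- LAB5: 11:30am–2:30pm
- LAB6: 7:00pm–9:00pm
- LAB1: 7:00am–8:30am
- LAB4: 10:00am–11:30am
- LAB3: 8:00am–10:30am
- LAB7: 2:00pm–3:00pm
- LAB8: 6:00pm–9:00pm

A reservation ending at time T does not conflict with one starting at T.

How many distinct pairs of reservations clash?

Sorted by start: LAB1, LAB3, LAB2, LAB4, LAB5, LAB7, LAB8, LAB6.
LAB3 starts before LAB1 ends → LAB1 and LAB3 overlap.
LAB2 starts exactly when LAB1 ends (back-to-back, no overlap), so LAB1 has no further overlaps.
LAB2 starts before LAB3 ends → LAB3 and LAB2 overlap.
LAB4 starts before LAB3 ends → LAB3 and LAB4 overlap.
LAB5 starts after LAB3 ends, so LAB3 has no further overlaps.
LAB4 starts exactly when LAB2 ends (back-to-back, no overlap), so LAB2 has no further overlaps.
LAB5 starts exactly when LAB4 ends (back-to-back, no overlap), so LAB4 has no further overlaps.
LAB7 starts before LAB5 ends → LAB5 and LAB7 overlap.
LAB8 starts after LAB5 ends, so LAB5 has no further overlaps.
LAB8 starts after LAB7 ends, so LAB7 has no further overlaps.
LAB6 starts before LAB8 ends → LAB8 and LAB6 overlap.
Overlapping pairs: LAB1 & LAB3, LAB2 & LAB3, LAB3 & LAB4, LAB5 & LAB7, LAB6 & LAB8 — 5 in total.

5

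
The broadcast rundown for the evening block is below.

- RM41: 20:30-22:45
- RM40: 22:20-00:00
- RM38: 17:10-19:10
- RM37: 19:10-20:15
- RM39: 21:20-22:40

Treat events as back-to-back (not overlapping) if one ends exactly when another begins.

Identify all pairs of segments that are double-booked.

Two intervals overlap when each starts before the other ends.
Sorted by start: RM38, RM37, RM41, RM39, RM40.
RM37 starts exactly when RM38 ends (back-to-back, no overlap); RM38 is clear from here.
RM41 starts after RM37 ends; RM37 is clear from here.
RM39 starts before RM41 ends → RM41 and RM39 overlap.
RM40 starts before RM41 ends → RM41 and RM40 overlap.
RM40 starts before RM39 ends → RM39 and RM40 overlap.

RM39 & RM40, RM39 & RM41, RM40 & RM41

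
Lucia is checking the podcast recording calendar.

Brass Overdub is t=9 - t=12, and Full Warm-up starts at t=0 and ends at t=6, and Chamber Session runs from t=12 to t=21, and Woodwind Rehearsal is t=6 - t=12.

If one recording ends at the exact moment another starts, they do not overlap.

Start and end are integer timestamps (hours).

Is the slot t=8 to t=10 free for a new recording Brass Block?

No — it overlaps Brass Overdub, Woodwind Rehearsal

Full Warm-up: ends t=6 at or before Brass Block starts t=8 → clear.
Woodwind Rehearsal: starts t=6 before Brass Block ends t=10, and ends t=12 after Brass Block starts t=8 → overlap.
Brass Overdub: starts t=9 before Brass Block ends t=10, and ends t=12 after Brass Block starts t=8 → overlap.
Chamber Session: starts t=12 at or after Brass Block ends t=10 → clear.
Brass Block overlaps Brass Overdub, Woodwind Rehearsal.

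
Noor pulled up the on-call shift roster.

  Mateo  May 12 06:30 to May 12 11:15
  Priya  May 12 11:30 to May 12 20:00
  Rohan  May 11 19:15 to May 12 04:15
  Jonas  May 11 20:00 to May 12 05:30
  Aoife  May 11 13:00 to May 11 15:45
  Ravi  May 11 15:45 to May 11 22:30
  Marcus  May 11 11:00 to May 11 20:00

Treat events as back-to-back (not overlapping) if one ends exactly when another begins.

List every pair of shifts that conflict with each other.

Aoife & Marcus, Jonas & Ravi, Jonas & Rohan, Marcus & Ravi, Marcus & Rohan, Ravi & Rohan

Check each pair: they overlap iff neither finishes before the other starts.
Sorted by start: Marcus, Aoife, Ravi, Rohan, Jonas, Mateo, Priya.
Aoife starts before Marcus ends → Marcus and Aoife overlap.
Ravi starts before Marcus ends → Marcus and Ravi overlap.
Rohan starts before Marcus ends → Marcus and Rohan overlap.
Jonas starts exactly when Marcus ends (back-to-back, no overlap) — done with Marcus.
Ravi starts exactly when Aoife ends (back-to-back, no overlap) — done with Aoife.
Rohan starts before Ravi ends → Ravi and Rohan overlap.
Jonas starts before Ravi ends → Ravi and Jonas overlap.
Mateo starts after Ravi ends — done with Ravi.
Jonas starts before Rohan ends → Rohan and Jonas overlap.
Mateo starts after Rohan ends — done with Rohan.
Mateo starts after Jonas ends — done with Jonas.
Priya starts after Mateo ends.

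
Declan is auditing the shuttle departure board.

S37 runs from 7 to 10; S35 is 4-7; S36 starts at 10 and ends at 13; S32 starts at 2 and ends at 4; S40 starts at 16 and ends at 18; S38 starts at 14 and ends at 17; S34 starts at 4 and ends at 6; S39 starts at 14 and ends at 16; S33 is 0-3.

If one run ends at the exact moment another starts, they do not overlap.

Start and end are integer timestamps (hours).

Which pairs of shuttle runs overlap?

S32 & S33, S34 & S35, S38 & S39, S38 & S40

Check each pair: they overlap iff neither finishes before the other starts.
Sorted by start: S33, S32, S34, S35, S37, S36, S38, S39, S40.
S32 starts before S33 ends → S33 and S32 overlap.
S34 starts after S33 ends; S33 is clear from here.
S34 starts exactly when S32 ends (back-to-back, no overlap); S32 is clear from here.
S35 starts before S34 ends → S34 and S35 overlap.
S37 starts after S34 ends; S34 is clear from here.
S37 starts exactly when S35 ends (back-to-back, no overlap); S35 is clear from here.
S36 starts exactly when S37 ends (back-to-back, no overlap); S37 is clear from here.
S38 starts after S36 ends; S36 is clear from here.
S39 starts before S38 ends → S38 and S39 overlap.
S40 starts before S38 ends → S38 and S40 overlap.
S40 starts exactly when S39 ends (back-to-back, no overlap).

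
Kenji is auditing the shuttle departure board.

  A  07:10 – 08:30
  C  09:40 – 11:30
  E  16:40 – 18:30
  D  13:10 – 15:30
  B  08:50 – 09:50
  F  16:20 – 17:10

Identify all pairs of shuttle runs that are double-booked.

B & C, E & F

Sorted by start: A, B, C, D, F, E.
B starts after A ends; A is clear from here.
C starts before B ends → B and C overlap.
D starts after B ends; B is clear from here.
D starts after C ends; C is clear from here.
F starts after D ends; D is clear from here.
E starts before F ends → F and E overlap.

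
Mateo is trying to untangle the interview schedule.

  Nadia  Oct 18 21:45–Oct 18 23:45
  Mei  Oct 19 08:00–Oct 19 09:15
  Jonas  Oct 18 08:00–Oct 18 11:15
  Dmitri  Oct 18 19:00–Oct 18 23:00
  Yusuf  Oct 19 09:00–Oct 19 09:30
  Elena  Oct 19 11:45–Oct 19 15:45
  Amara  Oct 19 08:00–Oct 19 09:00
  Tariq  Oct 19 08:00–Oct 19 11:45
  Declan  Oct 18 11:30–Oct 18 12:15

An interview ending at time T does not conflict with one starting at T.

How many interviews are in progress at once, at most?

3

Sort all start/end points and keep a running count:
Oct 18 08:00 start Jonas → 1
Oct 18 11:15 end Jonas → 0
Oct 18 11:30 start Declan → 1
Oct 18 12:15 end Declan → 0
Oct 18 19:00 start Dmitri → 1
Oct 18 21:45 start Nadia → 2
Oct 18 23:00 end Dmitri → 1
Oct 18 23:45 end Nadia → 0
Oct 19 08:00 start Amara → 1
Oct 19 08:00 start Mei → 2
Oct 19 08:00 start Tariq → 3
Oct 19 09:00 end Amara → 2
Oct 19 09:00 start Yusuf → 3
Oct 19 09:15 end Mei → 2
Oct 19 09:30 end Yusuf → 1
Oct 19 11:45 end Tariq → 0
Oct 19 11:45 start Elena → 1
Oct 19 15:45 end Elena → 0
Peak is 3, at Oct 19 08:00 (Amara, Mei, Tariq).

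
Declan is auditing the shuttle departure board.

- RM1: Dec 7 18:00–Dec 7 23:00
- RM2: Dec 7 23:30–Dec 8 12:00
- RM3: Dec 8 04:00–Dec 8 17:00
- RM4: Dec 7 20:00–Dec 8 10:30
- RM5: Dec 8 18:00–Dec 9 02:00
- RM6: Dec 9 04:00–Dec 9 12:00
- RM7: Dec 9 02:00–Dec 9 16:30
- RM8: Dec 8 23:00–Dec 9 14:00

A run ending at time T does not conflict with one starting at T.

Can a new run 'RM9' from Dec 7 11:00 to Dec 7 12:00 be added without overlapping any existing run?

Yes — the slot is free

RM1: starts Dec 7 18:00 at or after RM9 ends Dec 7 12:00 → clear.
RM4: starts Dec 7 20:00 at or after RM9 ends Dec 7 12:00 → clear.
RM2: starts Dec 7 23:30 at or after RM9 ends Dec 7 12:00 → clear.
RM3: starts Dec 8 04:00 at or after RM9 ends Dec 7 12:00 → clear.
RM5: starts Dec 8 18:00 at or after RM9 ends Dec 7 12:00 → clear.
RM8: starts Dec 8 23:00 at or after RM9 ends Dec 7 12:00 → clear.
RM7: starts Dec 9 02:00 at or after RM9 ends Dec 7 12:00 → clear.
RM6: starts Dec 9 04:00 at or after RM9 ends Dec 7 12:00 → clear.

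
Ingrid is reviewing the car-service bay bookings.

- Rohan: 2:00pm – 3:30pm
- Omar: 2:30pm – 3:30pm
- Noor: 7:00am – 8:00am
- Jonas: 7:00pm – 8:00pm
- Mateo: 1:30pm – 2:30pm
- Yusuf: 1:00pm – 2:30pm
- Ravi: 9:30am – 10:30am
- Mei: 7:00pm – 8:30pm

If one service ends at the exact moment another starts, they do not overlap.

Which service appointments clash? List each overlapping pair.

Jonas & Mei, Mateo & Rohan, Mateo & Yusuf, Omar & Rohan, Rohan & Yusuf

Two intervals overlap when each starts before the other ends.
Sorted by start: Noor, Ravi, Yusuf, Mateo, Rohan, Omar, Jonas, Mei.
Ravi starts after Noor ends — done with Noor.
Yusuf starts after Ravi ends — done with Ravi.
Mateo starts before Yusuf ends → Yusuf and Mateo overlap.
Rohan starts before Yusuf ends → Yusuf and Rohan overlap.
Omar starts exactly when Yusuf ends (back-to-back, no overlap) — done with Yusuf.
Rohan starts before Mateo ends → Mateo and Rohan overlap.
Omar starts exactly when Mateo ends (back-to-back, no overlap) — done with Mateo.
Omar starts before Rohan ends → Rohan and Omar overlap.
Jonas starts after Rohan ends — done with Rohan.
Jonas starts after Omar ends — done with Omar.
Mei starts before Jonas ends → Jonas and Mei overlap.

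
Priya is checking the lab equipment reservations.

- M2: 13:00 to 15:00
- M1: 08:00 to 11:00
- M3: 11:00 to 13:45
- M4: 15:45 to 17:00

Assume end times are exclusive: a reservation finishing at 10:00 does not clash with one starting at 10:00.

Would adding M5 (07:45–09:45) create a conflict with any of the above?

M1: starts 08:00 before M5 ends 09:45, and ends 11:00 after M5 starts 07:45 → overlap.
M3: starts 11:00 at or after M5 ends 09:45 → clear.
M2: starts 13:00 at or after M5 ends 09:45 → clear.
M4: starts 15:45 at or after M5 ends 09:45 → clear.
M5 overlaps M1.

Yes — it overlaps M1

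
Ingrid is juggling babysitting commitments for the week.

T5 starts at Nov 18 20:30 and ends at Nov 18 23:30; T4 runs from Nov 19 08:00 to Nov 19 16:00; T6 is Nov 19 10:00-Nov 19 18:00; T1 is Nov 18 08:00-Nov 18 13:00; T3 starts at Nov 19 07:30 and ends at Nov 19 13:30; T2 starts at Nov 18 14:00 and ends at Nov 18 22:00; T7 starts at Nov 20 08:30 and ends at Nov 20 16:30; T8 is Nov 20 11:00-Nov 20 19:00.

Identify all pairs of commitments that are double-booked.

T2 & T5, T3 & T4, T3 & T6, T4 & T6, T7 & T8

Sorted by start: T1, T2, T5, T3, T4, T6, T7, T8.
T2 starts after T1 ends, so T1 has no further overlaps.
T5 starts before T2 ends → T2 and T5 overlap.
T3 starts after T2 ends, so T2 has no further overlaps.
T3 starts after T5 ends, so T5 has no further overlaps.
T4 starts before T3 ends → T3 and T4 overlap.
T6 starts before T3 ends → T3 and T6 overlap.
T7 starts after T3 ends, so T3 has no further overlaps.
T6 starts before T4 ends → T4 and T6 overlap.
T7 starts after T4 ends, so T4 has no further overlaps.
T7 starts after T6 ends, so T6 has no further overlaps.
T8 starts before T7 ends → T7 and T8 overlap.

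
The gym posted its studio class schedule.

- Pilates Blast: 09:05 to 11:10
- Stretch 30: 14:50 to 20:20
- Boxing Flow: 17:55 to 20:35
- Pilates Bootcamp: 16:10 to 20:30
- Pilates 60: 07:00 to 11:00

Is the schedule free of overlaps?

Sorted by start: Pilates 60, Pilates Blast, Stretch 30, Pilates Bootcamp, Boxing Flow.
Pilates Blast starts before Pilates 60 ends → Pilates 60 and Pilates Blast overlap.
That's a conflict, so the schedule is not conflict-free.

No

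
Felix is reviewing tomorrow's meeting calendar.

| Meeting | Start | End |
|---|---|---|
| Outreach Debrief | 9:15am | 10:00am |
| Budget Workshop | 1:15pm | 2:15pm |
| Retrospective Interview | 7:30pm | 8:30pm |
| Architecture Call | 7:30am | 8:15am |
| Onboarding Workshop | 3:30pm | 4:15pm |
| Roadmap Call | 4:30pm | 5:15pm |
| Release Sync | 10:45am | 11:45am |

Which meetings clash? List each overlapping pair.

none

Sorted by start: Architecture Call, Outreach Debrief, Release Sync, Budget Workshop, Onboarding Workshop, Roadmap Call, Retrospective Interview.
Outreach Debrief starts after Architecture Call ends, so nothing later overlaps Architecture Call either.
Release Sync starts after Outreach Debrief ends, so nothing later overlaps Outreach Debrief either.
Budget Workshop starts after Release Sync ends, so nothing later overlaps Release Sync either.
Onboarding Workshop starts after Budget Workshop ends, so nothing later overlaps Budget Workshop either.
Roadmap Call starts after Onboarding Workshop ends, so nothing later overlaps Onboarding Workshop either.
Retrospective Interview starts after Roadmap Call ends.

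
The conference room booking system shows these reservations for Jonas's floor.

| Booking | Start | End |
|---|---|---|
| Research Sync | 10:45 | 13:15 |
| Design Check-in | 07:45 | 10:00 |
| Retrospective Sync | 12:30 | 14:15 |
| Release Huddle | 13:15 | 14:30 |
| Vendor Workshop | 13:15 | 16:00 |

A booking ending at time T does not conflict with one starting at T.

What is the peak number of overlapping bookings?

3

Sort all start/end points and keep a running count:
07:45 start Design Check-in → 1
10:00 end Design Check-in → 0
10:45 start Research Sync → 1
12:30 start Retrospective Sync → 2
13:15 end Research Sync → 1
13:15 start Release Huddle → 2
13:15 start Vendor Workshop → 3
14:15 end Retrospective Sync → 2
14:30 end Release Huddle → 1
16:00 end Vendor Workshop → 0
Peak is 3, at 13:15 (Release Huddle, Retrospective Sync, Vendor Workshop).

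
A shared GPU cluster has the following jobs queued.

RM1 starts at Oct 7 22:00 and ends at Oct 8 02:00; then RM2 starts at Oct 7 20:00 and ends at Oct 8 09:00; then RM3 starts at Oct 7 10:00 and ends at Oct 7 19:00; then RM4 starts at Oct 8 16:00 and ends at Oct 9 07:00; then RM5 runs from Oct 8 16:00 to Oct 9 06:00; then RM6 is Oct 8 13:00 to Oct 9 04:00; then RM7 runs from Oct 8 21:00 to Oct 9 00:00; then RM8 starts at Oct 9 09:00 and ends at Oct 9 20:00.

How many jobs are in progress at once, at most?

Sort all start/end points and keep a running count:
Oct 7 10:00 start RM3 → 1
Oct 7 19:00 end RM3 → 0
Oct 7 20:00 start RM2 → 1
Oct 7 22:00 start RM1 → 2
Oct 8 02:00 end RM1 → 1
Oct 8 09:00 end RM2 → 0
Oct 8 13:00 start RM6 → 1
Oct 8 16:00 start RM4 → 2
Oct 8 16:00 start RM5 → 3
Oct 8 21:00 start RM7 → 4
Oct 9 00:00 end RM7 → 3
Oct 9 04:00 end RM6 → 2
Oct 9 06:00 end RM5 → 1
Oct 9 07:00 end RM4 → 0
Oct 9 09:00 start RM8 → 1
Oct 9 20:00 end RM8 → 0
Peak is 4, at Oct 8 21:00 (RM4, RM5, RM6, RM7).

4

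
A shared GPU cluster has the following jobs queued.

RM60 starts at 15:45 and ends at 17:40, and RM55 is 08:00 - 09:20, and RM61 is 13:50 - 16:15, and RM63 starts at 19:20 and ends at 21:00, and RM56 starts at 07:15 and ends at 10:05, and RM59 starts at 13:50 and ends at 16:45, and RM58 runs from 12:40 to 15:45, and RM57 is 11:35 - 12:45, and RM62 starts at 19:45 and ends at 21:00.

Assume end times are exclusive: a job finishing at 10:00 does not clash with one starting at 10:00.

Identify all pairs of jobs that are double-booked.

RM55 & RM56, RM57 & RM58, RM58 & RM59, RM58 & RM61, RM59 & RM60, RM59 & RM61, RM60 & RM61, RM62 & RM63

Sorted by start: RM56, RM55, RM57, RM58, RM59, RM61, RM60, RM63, RM62.
RM55 starts before RM56 ends → RM56 and RM55 overlap.
RM57 starts after RM56 ends, so RM56 has no further overlaps.
RM57 starts after RM55 ends, so RM55 has no further overlaps.
RM58 starts before RM57 ends → RM57 and RM58 overlap.
RM59 starts after RM57 ends, so RM57 has no further overlaps.
RM59 starts before RM58 ends → RM58 and RM59 overlap.
RM61 starts before RM58 ends → RM58 and RM61 overlap.
RM60 starts exactly when RM58 ends (back-to-back, no overlap), so RM58 has no further overlaps.
RM61 starts before RM59 ends → RM59 and RM61 overlap.
RM60 starts before RM59 ends → RM59 and RM60 overlap.
RM63 starts after RM59 ends, so RM59 has no further overlaps.
RM60 starts before RM61 ends → RM61 and RM60 overlap.
RM63 starts after RM61 ends, so RM61 has no further overlaps.
RM63 starts after RM60 ends, so RM60 has no further overlaps.
RM62 starts before RM63 ends → RM63 and RM62 overlap.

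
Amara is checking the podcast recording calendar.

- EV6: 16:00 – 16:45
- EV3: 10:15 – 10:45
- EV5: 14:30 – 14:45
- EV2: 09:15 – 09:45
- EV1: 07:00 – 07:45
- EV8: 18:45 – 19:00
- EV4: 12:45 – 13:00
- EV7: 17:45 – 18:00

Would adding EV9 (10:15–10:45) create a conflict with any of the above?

EV1: ends 07:45 at or before EV9 starts 10:15 → clear.
EV2: ends 09:45 at or before EV9 starts 10:15 → clear.
EV3: starts 10:15 before EV9 ends 10:45, and ends 10:45 after EV9 starts 10:15 → overlap.
EV4: starts 12:45 at or after EV9 ends 10:45 → clear.
EV5: starts 14:30 at or after EV9 ends 10:45 → clear.
EV6: starts 16:00 at or after EV9 ends 10:45 → clear.
EV7: starts 17:45 at or after EV9 ends 10:45 → clear.
EV8: starts 18:45 at or after EV9 ends 10:45 → clear.
EV9 overlaps EV3.

Yes — it overlaps EV3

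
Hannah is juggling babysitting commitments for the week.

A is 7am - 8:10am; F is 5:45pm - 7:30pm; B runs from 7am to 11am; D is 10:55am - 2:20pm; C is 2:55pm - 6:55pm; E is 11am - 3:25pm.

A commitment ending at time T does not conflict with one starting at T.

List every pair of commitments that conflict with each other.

A & B, B & D, C & E, C & F, D & E

Two intervals overlap when each starts before the other ends.
Sorted by start: A, B, D, E, C, F.
B starts before A ends → A and B overlap.
D starts after A ends, so A has no further overlaps.
D starts before B ends → B and D overlap.
E starts exactly when B ends (back-to-back, no overlap), so B has no further overlaps.
E starts before D ends → D and E overlap.
C starts after D ends, so D has no further overlaps.
C starts before E ends → E and C overlap.
F starts after E ends.
F starts before C ends → C and F overlap.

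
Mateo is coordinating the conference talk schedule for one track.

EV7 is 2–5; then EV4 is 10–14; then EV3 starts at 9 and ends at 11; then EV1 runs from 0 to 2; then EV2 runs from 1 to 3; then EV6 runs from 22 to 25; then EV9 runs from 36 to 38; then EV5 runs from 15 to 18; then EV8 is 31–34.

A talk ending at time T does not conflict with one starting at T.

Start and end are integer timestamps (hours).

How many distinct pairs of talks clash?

3

Two intervals overlap when each starts before the other ends.
Sorted by start: EV1, EV2, EV7, EV3, EV4, EV5, EV6, EV8, EV9.
EV2 starts before EV1 ends → EV1 and EV2 overlap.
EV7 starts exactly when EV1 ends (back-to-back, no overlap), so EV1 has no further overlaps.
EV7 starts before EV2 ends → EV2 and EV7 overlap.
EV3 starts after EV2 ends, so EV2 has no further overlaps.
EV3 starts after EV7 ends, so EV7 has no further overlaps.
EV4 starts before EV3 ends → EV3 and EV4 overlap.
EV5 starts after EV3 ends, so EV3 has no further overlaps.
EV5 starts after EV4 ends, so EV4 has no further overlaps.
EV6 starts after EV5 ends, so EV5 has no further overlaps.
EV8 starts after EV6 ends, so EV6 has no further overlaps.
EV9 starts after EV8 ends.
Overlapping pairs: EV1 & EV2, EV2 & EV7, EV3 & EV4 — 3 in total.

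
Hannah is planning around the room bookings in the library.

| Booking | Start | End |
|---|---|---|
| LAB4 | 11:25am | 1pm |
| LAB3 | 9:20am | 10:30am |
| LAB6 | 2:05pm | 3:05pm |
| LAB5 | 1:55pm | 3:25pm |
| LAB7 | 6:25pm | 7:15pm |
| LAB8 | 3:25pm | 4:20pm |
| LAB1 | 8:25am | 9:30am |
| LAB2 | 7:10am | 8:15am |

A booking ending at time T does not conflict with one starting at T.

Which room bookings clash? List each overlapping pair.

LAB1 & LAB3, LAB5 & LAB6

Two intervals overlap when each starts before the other ends.
Sorted by start: LAB2, LAB1, LAB3, LAB4, LAB5, LAB6, LAB8, LAB7.
LAB1 starts after LAB2 ends, so LAB2 has no further overlaps.
LAB3 starts before LAB1 ends → LAB1 and LAB3 overlap.
LAB4 starts after LAB1 ends, so LAB1 has no further overlaps.
LAB4 starts after LAB3 ends, so LAB3 has no further overlaps.
LAB5 starts after LAB4 ends, so LAB4 has no further overlaps.
LAB6 starts before LAB5 ends → LAB5 and LAB6 overlap.
LAB8 starts exactly when LAB5 ends (back-to-back, no overlap), so LAB5 has no further overlaps.
LAB8 starts after LAB6 ends, so LAB6 has no further overlaps.
LAB7 starts after LAB8 ends.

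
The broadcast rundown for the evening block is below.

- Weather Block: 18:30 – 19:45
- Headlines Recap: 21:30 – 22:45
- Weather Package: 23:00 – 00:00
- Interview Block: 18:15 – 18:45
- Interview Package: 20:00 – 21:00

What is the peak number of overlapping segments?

2

Sweep the timeline, counting +1 at each start and −1 at each end (ends before starts at a tie):
18:15 start Interview Block → 1
18:30 start Weather Block → 2
18:45 end Interview Block → 1
19:45 end Weather Block → 0
20:00 start Interview Package → 1
21:00 end Interview Package → 0
21:30 start Headlines Recap → 1
22:45 end Headlines Recap → 0
23:00 start Weather Package → 1
00:00 end Weather Package → 0
Peak is 2, at 18:30 (Interview Block, Weather Block).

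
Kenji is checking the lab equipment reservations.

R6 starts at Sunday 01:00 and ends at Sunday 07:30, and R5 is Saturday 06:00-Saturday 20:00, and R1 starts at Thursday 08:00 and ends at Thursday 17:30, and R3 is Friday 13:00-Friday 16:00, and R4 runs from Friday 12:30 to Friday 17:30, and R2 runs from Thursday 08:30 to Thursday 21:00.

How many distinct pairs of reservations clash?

Two intervals overlap when each starts before the other ends.
Sorted by start: R1, R2, R4, R3, R5, R6.
R2 starts before R1 ends → R1 and R2 overlap.
R4 starts after R1 ends; R1 is clear from here.
R4 starts after R2 ends; R2 is clear from here.
R3 starts before R4 ends → R4 and R3 overlap.
R5 starts after R4 ends; R4 is clear from here.
R5 starts after R3 ends; R3 is clear from here.
R6 starts after R5 ends.
Overlapping pairs: R1 & R2, R3 & R4 — 2 in total.

2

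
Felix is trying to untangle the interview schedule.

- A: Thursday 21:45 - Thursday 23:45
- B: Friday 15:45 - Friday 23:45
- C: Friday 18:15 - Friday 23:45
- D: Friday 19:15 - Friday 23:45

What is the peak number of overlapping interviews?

Walk through starts and ends in time order (an end at T is processed before a start at T):
Thursday 21:45 start A → 1
Thursday 23:45 end A → 0
Friday 15:45 start B → 1
Friday 18:15 start C → 2
Friday 19:15 start D → 3
Friday 23:45 end B → 2
Friday 23:45 end C → 1
Friday 23:45 end D → 0
Peak is 3, at Friday 19:15 (B, C, D).

3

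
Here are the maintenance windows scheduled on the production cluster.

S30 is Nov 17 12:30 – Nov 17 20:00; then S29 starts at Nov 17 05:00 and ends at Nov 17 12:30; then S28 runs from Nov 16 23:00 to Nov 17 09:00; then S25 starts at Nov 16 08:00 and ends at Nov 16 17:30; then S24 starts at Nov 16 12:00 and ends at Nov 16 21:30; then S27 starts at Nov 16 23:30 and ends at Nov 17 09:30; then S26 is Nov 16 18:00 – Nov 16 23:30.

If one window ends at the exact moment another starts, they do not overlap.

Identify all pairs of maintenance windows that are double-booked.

Sorted by start: S25, S24, S26, S28, S27, S29, S30.
S24 starts before S25 ends → S25 and S24 overlap.
S26 starts after S25 ends, so S25 has no further overlaps.
S26 starts before S24 ends → S24 and S26 overlap.
S28 starts after S24 ends, so S24 has no further overlaps.
S28 starts before S26 ends → S26 and S28 overlap.
S27 starts exactly when S26 ends (back-to-back, no overlap), so S26 has no further overlaps.
S27 starts before S28 ends → S28 and S27 overlap.
S29 starts before S28 ends → S28 and S29 overlap.
S30 starts after S28 ends.
S29 starts before S27 ends → S27 and S29 overlap.
S30 starts after S27 ends.
S30 starts exactly when S29 ends (back-to-back, no overlap).

S24 & S25, S24 & S26, S26 & S28, S27 & S28, S27 & S29, S28 & S29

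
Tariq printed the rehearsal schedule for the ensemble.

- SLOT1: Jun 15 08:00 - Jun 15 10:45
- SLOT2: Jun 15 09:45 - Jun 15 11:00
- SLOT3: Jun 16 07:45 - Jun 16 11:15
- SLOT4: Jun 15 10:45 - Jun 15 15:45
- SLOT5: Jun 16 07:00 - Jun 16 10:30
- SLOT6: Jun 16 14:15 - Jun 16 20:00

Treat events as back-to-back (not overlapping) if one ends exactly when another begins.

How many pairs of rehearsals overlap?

3

Sorted by start: SLOT1, SLOT2, SLOT4, SLOT5, SLOT3, SLOT6.
SLOT2 starts before SLOT1 ends → SLOT1 and SLOT2 overlap.
SLOT4 starts exactly when SLOT1 ends (back-to-back, no overlap), so nothing later overlaps SLOT1 either.
SLOT4 starts before SLOT2 ends → SLOT2 and SLOT4 overlap.
SLOT5 starts after SLOT2 ends, so nothing later overlaps SLOT2 either.
SLOT5 starts after SLOT4 ends, so nothing later overlaps SLOT4 either.
SLOT3 starts before SLOT5 ends → SLOT5 and SLOT3 overlap.
SLOT6 starts after SLOT5 ends.
SLOT6 starts after SLOT3 ends.
Overlapping pairs: SLOT1 & SLOT2, SLOT2 & SLOT4, SLOT3 & SLOT5 — 3 in total.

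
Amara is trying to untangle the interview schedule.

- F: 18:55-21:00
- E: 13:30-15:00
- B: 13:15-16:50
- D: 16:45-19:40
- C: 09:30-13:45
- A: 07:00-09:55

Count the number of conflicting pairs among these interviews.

6

Sorted by start: A, C, B, E, D, F.
C starts before A ends → A and C overlap.
B starts after A ends; A is clear from here.
B starts before C ends → C and B overlap.
E starts before C ends → C and E overlap.
D starts after C ends; C is clear from here.
E starts before B ends → B and E overlap.
D starts before B ends → B and D overlap.
F starts after B ends.
D starts after E ends; E is clear from here.
F starts before D ends → D and F overlap.
Overlapping pairs: A & C, B & C, B & D, B & E, C & E, D & F — 6 in total.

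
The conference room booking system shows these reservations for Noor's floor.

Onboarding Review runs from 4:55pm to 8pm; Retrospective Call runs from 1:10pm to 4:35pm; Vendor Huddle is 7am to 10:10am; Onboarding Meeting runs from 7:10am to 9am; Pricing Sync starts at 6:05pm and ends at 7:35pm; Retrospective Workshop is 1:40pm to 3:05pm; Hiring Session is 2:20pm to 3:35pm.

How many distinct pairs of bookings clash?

5

Check each pair: they overlap iff neither finishes before the other starts.
Sorted by start: Vendor Huddle, Onboarding Meeting, Retrospective Call, Retrospective Workshop, Hiring Session, Onboarding Review, Pricing Sync.
Onboarding Meeting starts before Vendor Huddle ends → Vendor Huddle and Onboarding Meeting overlap.
Retrospective Call starts after Vendor Huddle ends; Vendor Huddle is clear from here.
Retrospective Call starts after Onboarding Meeting ends; Onboarding Meeting is clear from here.
Retrospective Workshop starts before Retrospective Call ends → Retrospective Call and Retrospective Workshop overlap.
Hiring Session starts before Retrospective Call ends → Retrospective Call and Hiring Session overlap.
Onboarding Review starts after Retrospective Call ends; Retrospective Call is clear from here.
Hiring Session starts before Retrospective Workshop ends → Retrospective Workshop and Hiring Session overlap.
Onboarding Review starts after Retrospective Workshop ends; Retrospective Workshop is clear from here.
Onboarding Review starts after Hiring Session ends; Hiring Session is clear from here.
Pricing Sync starts before Onboarding Review ends → Onboarding Review and Pricing Sync overlap.
Overlapping pairs: Hiring Session & Retrospective Call, Hiring Session & Retrospective Workshop, Onboarding Meeting & Vendor Huddle, Onboarding Review & Pricing Sync, Retrospective Call & Retrospective Workshop — 5 in total.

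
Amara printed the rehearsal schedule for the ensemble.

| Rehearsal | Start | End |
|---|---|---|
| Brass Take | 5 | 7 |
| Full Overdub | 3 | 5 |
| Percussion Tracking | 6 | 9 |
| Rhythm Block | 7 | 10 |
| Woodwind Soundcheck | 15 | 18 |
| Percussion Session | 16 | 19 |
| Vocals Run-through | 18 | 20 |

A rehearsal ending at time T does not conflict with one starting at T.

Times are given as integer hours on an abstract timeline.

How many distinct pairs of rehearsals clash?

Sorted by start: Full Overdub, Brass Take, Percussion Tracking, Rhythm Block, Woodwind Soundcheck, Percussion Session, Vocals Run-through.
Brass Take starts exactly when Full Overdub ends (back-to-back, no overlap) — done with Full Overdub.
Percussion Tracking starts before Brass Take ends → Brass Take and Percussion Tracking overlap.
Rhythm Block starts exactly when Brass Take ends (back-to-back, no overlap) — done with Brass Take.
Rhythm Block starts before Percussion Tracking ends → Percussion Tracking and Rhythm Block overlap.
Woodwind Soundcheck starts after Percussion Tracking ends — done with Percussion Tracking.
Woodwind Soundcheck starts after Rhythm Block ends — done with Rhythm Block.
Percussion Session starts before Woodwind Soundcheck ends → Woodwind Soundcheck and Percussion Session overlap.
Vocals Run-through starts exactly when Woodwind Soundcheck ends (back-to-back, no overlap).
Vocals Run-through starts before Percussion Session ends → Percussion Session and Vocals Run-through overlap.
Overlapping pairs: Brass Take & Percussion Tracking, Percussion Session & Vocals Run-through, Percussion Session & Woodwind Soundcheck, Percussion Tracking & Rhythm Block — 4 in total.

4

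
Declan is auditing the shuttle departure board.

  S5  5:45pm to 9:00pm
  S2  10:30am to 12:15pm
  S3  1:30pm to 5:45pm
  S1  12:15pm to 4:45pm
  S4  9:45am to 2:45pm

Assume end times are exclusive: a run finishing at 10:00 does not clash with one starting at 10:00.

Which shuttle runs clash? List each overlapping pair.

S1 & S3, S1 & S4, S2 & S4, S3 & S4

Two intervals overlap when each starts before the other ends.
Sorted by start: S4, S2, S1, S3, S5.
S2 starts before S4 ends → S4 and S2 overlap.
S1 starts before S4 ends → S4 and S1 overlap.
S3 starts before S4 ends → S4 and S3 overlap.
S5 starts after S4 ends.
S1 starts exactly when S2 ends (back-to-back, no overlap), so S2 has no further overlaps.
S3 starts before S1 ends → S1 and S3 overlap.
S5 starts after S1 ends.
S5 starts exactly when S3 ends (back-to-back, no overlap).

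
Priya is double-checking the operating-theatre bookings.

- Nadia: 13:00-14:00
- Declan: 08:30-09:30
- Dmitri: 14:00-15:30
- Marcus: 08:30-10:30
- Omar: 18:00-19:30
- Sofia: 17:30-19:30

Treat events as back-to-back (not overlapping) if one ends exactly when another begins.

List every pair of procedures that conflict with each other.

Sorted by start: Marcus, Declan, Nadia, Dmitri, Sofia, Omar.
Declan starts before Marcus ends → Marcus and Declan overlap.
Nadia starts after Marcus ends, so Marcus has no further overlaps.
Nadia starts after Declan ends, so Declan has no further overlaps.
Dmitri starts exactly when Nadia ends (back-to-back, no overlap), so Nadia has no further overlaps.
Sofia starts after Dmitri ends, so Dmitri has no further overlaps.
Omar starts before Sofia ends → Sofia and Omar overlap.

Declan & Marcus, Omar & Sofia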